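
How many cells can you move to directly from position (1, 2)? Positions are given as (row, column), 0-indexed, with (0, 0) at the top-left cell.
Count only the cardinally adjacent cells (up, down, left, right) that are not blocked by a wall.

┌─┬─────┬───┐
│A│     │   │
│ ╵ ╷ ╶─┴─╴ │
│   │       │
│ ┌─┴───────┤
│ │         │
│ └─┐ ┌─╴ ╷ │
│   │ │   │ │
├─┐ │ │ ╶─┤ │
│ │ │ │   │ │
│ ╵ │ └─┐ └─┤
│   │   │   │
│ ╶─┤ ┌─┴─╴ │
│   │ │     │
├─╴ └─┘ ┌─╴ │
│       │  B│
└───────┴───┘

Checking passable neighbors of (1, 2):
Neighbors: (0, 2), (1, 3)
Count: 2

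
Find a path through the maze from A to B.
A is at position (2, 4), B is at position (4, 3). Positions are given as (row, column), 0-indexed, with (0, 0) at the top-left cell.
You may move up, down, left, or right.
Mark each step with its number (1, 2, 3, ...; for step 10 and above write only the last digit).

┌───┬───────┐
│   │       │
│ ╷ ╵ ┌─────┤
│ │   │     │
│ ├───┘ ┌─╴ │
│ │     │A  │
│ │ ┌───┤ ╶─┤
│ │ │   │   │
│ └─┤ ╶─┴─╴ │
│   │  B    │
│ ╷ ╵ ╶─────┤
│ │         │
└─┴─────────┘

Finding the shortest path from (2, 4) to (4, 3):
Path length: 5 steps
Directions: down → right → down → left → left

Solution:

┌───┬───────┐
│   │       │
│ ╷ ╵ ┌─────┤
│ │   │     │
│ ├───┘ ┌─╴ │
│ │     │A  │
│ │ ┌───┤ ╶─┤
│ │ │   │1 2│
│ └─┤ ╶─┴─╴ │
│   │  B 4 3│
│ ╷ ╵ ╶─────┤
│ │         │
└─┴─────────┘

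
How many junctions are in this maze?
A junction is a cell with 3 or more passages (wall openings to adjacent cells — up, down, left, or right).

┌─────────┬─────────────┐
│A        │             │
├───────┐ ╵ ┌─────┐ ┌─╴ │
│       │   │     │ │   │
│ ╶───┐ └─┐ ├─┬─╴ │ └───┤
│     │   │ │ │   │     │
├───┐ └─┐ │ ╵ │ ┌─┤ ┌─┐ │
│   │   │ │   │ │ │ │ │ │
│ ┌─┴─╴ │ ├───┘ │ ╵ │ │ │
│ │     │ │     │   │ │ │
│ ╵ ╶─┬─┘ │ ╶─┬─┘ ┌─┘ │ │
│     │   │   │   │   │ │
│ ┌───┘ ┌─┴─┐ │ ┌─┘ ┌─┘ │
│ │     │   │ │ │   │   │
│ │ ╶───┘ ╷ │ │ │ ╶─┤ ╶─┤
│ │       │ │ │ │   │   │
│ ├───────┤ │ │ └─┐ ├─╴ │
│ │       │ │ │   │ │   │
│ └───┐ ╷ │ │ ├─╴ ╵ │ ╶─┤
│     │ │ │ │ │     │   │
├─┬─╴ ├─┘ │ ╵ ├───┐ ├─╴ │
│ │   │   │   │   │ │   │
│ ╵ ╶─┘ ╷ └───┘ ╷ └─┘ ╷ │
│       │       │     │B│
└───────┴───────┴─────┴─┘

Checking each cell for number of passages:

Junctions found (3+ passages):
  (0, 9): 3 passages
  (1, 5): 3 passages
  (2, 9): 3 passages
  (4, 8): 3 passages
  (5, 0): 3 passages
  (5, 1): 3 passages
  (8, 3): 3 passages
  (9, 8): 3 passages
  (9, 9): 3 passages
  (10, 4): 3 passages
  (10, 11): 3 passages
  (11, 1): 3 passages
Total junctions: 12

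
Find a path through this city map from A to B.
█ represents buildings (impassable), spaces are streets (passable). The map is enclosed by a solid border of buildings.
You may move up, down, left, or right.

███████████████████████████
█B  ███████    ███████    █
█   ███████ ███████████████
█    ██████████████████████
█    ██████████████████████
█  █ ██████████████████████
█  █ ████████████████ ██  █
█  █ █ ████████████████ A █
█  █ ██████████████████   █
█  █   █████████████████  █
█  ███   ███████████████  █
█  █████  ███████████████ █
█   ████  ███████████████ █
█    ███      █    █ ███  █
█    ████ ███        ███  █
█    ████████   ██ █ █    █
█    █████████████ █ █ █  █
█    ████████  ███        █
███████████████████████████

Finding the shortest path from A to B:
Movement: cardinal only
Path length: 51 steps
Directions: down → down → down → right → down → down → down → down → down → down → down → left → left → left → left → left → up → up → up → left → left → left → left → left → left → left → up → left → left → left → left → up → up → left → up → left → left → up → left → left → up → up → up → up → up → up → left → up → up → left → left

Solution:

███████████████████████████
█B←↰███████    ███████    █
█  ↑███████ ███████████████
█  ↑↰██████████████████████
█   ↑██████████████████████
█  █↑██████████████████████
█  █↑████████████████ ██  █
█  █↑█ ████████████████ A █
█  █↑██████████████████ ↓ █
█  █↑←↰█████████████████↓ █
█  ███↑←↰███████████████↳↓█
█  █████↑↰███████████████↓█
█   ████ ↑███████████████↓█
█    ███ ↑←←←↰█    █ ███ ↓█
█    ████ ███↑←←←←←←↰███ ↓█
█    ████████   ██ █↑█   ↓█
█    █████████████ █↑█ █ ↓█
█    ████████  ███  ↑←←←←↲█
███████████████████████████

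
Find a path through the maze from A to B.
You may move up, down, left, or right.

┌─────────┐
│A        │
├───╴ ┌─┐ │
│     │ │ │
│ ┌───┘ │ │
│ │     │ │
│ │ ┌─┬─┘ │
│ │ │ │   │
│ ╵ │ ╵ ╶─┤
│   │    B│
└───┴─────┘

Finding the shortest path through the maze:
Path length: 10 steps
Directions: right → right → right → right → down → down → down → left → down → right

Solution:

┌─────────┐
│A → → → ↓│
├───╴ ┌─┐ │
│     │ │↓│
│ ┌───┘ │ │
│ │     │↓│
│ │ ┌─┬─┘ │
│ │ │ │↓ ↲│
│ ╵ │ ╵ ╶─┤
│   │  ↳ B│
└───┴─────┘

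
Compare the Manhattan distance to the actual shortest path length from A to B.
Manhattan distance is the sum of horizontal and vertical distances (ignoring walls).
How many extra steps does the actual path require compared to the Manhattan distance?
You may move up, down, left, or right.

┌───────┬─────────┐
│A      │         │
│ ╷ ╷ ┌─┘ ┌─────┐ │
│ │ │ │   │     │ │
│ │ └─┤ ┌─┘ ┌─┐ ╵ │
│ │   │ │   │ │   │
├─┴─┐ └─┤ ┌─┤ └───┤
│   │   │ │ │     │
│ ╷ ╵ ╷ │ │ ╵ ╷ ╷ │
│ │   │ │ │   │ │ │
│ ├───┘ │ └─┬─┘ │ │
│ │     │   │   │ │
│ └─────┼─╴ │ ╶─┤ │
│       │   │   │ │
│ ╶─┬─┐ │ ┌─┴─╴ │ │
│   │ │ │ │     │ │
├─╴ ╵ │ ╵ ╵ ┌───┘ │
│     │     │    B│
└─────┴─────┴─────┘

Manhattan distance: |8 - 0| + |8 - 0| = 16
Actual path length: 34
Extra steps: 34 - 16 = 18

Solution:

┌───────┬─────────┐
│A ↓    │         │
│ ╷ ╷ ┌─┘ ┌─────┐ │
│ │↓│ │   │     │ │
│ │ └─┤ ┌─┘ ┌─┐ ╵ │
│ │↳ ↓│ │   │ │   │
├─┴─┐ └─┤ ┌─┤ └───┤
│↓ ↰│↓  │ │ │  ↱ ↓│
│ ╷ ╵ ╷ │ │ ╵ ╷ ╷ │
│↓│↑ ↲│ │ │   │↑│↓│
│ ├───┘ │ └─┬─┘ │ │
│↓│     │   │↱ ↑│↓│
│ └─────┼─╴ │ ╶─┤ │
│↳ → → ↓│   │↑ ↰│↓│
│ ╶─┬─┐ │ ┌─┴─╴ │ │
│   │ │↓│ │↱ → ↑│↓│
├─╴ ╵ │ ╵ ╵ ┌───┘ │
│     │↳ → ↑│    B│
└─────┴─────┴─────┘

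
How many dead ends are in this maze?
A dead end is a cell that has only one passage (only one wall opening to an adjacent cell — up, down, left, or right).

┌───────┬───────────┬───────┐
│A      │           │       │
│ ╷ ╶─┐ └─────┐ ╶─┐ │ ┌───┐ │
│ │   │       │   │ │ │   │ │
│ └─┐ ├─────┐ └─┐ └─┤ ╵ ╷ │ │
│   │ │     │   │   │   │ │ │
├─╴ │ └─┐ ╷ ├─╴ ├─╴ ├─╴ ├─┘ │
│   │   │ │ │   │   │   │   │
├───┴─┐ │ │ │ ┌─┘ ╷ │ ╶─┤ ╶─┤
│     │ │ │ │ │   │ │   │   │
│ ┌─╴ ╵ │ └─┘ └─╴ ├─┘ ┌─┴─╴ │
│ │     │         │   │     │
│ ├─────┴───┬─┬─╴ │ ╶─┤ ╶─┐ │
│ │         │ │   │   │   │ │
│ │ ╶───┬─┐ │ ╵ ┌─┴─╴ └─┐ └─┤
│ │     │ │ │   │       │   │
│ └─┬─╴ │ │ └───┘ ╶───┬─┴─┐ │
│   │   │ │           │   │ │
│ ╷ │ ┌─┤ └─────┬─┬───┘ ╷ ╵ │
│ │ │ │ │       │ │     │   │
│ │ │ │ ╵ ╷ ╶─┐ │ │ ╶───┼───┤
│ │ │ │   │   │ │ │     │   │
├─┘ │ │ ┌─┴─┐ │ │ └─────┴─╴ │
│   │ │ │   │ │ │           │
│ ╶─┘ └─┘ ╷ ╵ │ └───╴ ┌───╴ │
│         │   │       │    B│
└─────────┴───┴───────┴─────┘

Checking each cell for number of passages:

Dead ends found at positions:
  (0, 4)
  (1, 9)
  (2, 3)
  (2, 12)
  (3, 0)
  (4, 5)
  (4, 7)
  (4, 9)
  (4, 11)
  (5, 1)
  (6, 6)
  (6, 13)
  (7, 4)
  (7, 11)
  (8, 10)
  (9, 3)
  (9, 8)
  (10, 0)
  (10, 11)
  (10, 12)
  (11, 3)
  (12, 11)
Total dead ends: 22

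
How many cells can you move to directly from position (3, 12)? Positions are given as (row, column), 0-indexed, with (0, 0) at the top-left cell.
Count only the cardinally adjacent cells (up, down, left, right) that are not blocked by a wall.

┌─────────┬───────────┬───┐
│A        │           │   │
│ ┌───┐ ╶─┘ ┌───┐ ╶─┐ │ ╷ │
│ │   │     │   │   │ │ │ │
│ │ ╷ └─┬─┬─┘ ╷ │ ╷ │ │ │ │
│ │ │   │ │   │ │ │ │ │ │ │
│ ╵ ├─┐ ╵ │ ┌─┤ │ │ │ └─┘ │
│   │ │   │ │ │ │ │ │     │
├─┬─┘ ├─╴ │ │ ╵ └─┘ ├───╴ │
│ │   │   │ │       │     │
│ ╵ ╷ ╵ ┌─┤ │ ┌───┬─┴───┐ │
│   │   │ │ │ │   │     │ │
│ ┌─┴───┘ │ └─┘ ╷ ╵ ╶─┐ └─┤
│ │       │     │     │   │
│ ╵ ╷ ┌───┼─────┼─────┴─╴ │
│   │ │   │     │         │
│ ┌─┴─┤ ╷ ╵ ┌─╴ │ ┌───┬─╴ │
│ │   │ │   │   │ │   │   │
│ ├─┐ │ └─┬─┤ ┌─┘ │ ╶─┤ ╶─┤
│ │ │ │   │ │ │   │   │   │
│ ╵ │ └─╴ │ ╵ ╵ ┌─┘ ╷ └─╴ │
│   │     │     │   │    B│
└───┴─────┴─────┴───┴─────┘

Checking passable neighbors of (3, 12):
Neighbors: (2, 12), (4, 12), (3, 11)
Count: 3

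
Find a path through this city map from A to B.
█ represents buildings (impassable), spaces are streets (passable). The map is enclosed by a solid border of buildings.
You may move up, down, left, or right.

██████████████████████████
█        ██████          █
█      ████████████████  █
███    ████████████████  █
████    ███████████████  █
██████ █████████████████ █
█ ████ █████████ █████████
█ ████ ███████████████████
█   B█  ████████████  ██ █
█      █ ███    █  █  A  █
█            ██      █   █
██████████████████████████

Finding the shortest path from A to B:
Movement: cardinal only
Path length: 23 steps
Directions: left → left → down → left → left → left → left → left → up → left → left → left → down → left → left → left → left → left → left → up → left → left → up

Solution:

██████████████████████████
█        ██████          █
█      ████████████████  █
███    ████████████████  █
████    ███████████████  █
██████ █████████████████ █
█ ████ █████████ █████████
█ ████ ███████████████████
█   B█  ████████████  ██ █
█   ↑←↰█ ███↓←←↰█  █↓←A  █
█     ↑←←←←←↲██↑←←←←↲█   █
██████████████████████████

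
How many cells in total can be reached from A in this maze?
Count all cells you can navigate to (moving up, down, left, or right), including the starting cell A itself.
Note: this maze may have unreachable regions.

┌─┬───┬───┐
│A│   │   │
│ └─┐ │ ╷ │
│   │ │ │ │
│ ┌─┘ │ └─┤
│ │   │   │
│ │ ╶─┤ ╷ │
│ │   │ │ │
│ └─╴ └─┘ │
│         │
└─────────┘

Using BFS/flood-fill to find all reachable cells from A:
Maze size: 5 × 5 = 25 total cells
All cells are reachable — the maze is fully connected.
Reachable cells: 25

Reachable region (· marks reachable cells):

┌─┬───┬───┐
│A│· ·│· ·│
│ └─┐ │ ╷ │
│· ·│·│·│·│
│ ┌─┘ │ └─┤
│·│· ·│· ·│
│ │ ╶─┤ ╷ │
│·│· ·│·│·│
│ └─╴ └─┘ │
│· · · · ·│
└─────────┘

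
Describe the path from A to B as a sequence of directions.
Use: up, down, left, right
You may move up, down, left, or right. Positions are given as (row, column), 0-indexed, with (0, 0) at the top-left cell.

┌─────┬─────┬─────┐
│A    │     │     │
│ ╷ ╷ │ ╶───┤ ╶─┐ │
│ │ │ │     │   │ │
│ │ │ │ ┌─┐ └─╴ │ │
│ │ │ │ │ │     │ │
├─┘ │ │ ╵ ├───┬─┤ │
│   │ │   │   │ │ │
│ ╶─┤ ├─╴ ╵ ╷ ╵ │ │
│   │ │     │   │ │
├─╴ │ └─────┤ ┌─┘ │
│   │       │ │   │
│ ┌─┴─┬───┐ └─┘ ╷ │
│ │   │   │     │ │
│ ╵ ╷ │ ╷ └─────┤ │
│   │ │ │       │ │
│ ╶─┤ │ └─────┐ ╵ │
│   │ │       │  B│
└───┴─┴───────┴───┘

Finding the path and converting it to directions:
Path through cells: (0,0) → (0,1) → (0,2) → (1,2) → (2,2) → (3,2) → (4,2) → (5,2) → (5,3) → (5,4) → (5,5) → (6,5) → (6,6) → (6,7) → (5,7) → (5,8) → (6,8) → (7,8) → (8,8)
Directions: right, right, down, down, down, down, down, right, right, right, down, right, right, up, right, down, down, down

Solution:

┌─────┬─────┬─────┐
│A → ↓│     │     │
│ ╷ ╷ │ ╶───┤ ╶─┐ │
│ │ │↓│     │   │ │
│ │ │ │ ┌─┐ └─╴ │ │
│ │ │↓│ │ │     │ │
├─┘ │ │ ╵ ├───┬─┤ │
│   │↓│   │   │ │ │
│ ╶─┤ ├─╴ ╵ ╷ ╵ │ │
│   │↓│     │   │ │
├─╴ │ └─────┤ ┌─┘ │
│   │↳ → → ↓│ │↱ ↓│
│ ┌─┴─┬───┐ └─┘ ╷ │
│ │   │   │↳ → ↑│↓│
│ ╵ ╷ │ ╷ └─────┤ │
│   │ │ │       │↓│
│ ╶─┤ │ └─────┐ ╵ │
│   │ │       │  B│
└───┴─┴───────┴───┘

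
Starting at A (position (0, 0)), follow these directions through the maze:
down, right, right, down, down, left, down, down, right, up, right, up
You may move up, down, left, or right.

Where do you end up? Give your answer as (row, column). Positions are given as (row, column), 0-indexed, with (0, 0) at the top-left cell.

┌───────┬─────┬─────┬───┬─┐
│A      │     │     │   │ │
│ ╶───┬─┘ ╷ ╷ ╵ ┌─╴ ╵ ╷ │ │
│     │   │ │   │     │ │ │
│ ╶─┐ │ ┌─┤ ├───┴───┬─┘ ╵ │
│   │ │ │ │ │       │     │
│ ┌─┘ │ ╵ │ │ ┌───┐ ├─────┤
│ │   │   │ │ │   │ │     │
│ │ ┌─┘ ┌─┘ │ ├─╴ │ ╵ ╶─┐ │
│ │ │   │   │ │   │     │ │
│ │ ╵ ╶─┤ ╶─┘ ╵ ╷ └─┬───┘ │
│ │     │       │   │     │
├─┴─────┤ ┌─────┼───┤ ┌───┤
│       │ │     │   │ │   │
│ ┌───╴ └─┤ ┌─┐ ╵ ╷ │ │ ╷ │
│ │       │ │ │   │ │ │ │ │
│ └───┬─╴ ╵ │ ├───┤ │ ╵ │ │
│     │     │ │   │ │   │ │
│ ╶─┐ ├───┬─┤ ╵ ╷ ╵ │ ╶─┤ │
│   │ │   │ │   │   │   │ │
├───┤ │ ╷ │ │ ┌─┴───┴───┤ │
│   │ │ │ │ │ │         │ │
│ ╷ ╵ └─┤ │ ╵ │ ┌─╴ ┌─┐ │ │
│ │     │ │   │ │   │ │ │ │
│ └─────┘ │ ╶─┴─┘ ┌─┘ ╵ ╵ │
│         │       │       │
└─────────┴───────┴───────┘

Following directions step by step:
Start: (0, 0)
  down: (0, 0) → (1, 0)
  right: (1, 0) → (1, 1)
  right: (1, 1) → (1, 2)
  down: (1, 2) → (2, 2)
  down: (2, 2) → (3, 2)
  left: (3, 2) → (3, 1)
  down: (3, 1) → (4, 1)
  down: (4, 1) → (5, 1)
  right: (5, 1) → (5, 2)
  up: (5, 2) → (4, 2)
  right: (4, 2) → (4, 3)
  up: (4, 3) → (3, 3)
Final position: (3, 3)

Path taken:

┌───────┬─────┬─────┬───┬─┐
│A      │     │     │   │ │
│ ╶───┬─┘ ╷ ╷ ╵ ┌─╴ ╵ ╷ │ │
│↳ → ↓│   │ │   │     │ │ │
│ ╶─┐ │ ┌─┤ ├───┴───┬─┘ ╵ │
│   │↓│ │ │ │       │     │
│ ┌─┘ │ ╵ │ │ ┌───┐ ├─────┤
│ │↓ ↲│B  │ │ │   │ │     │
│ │ ┌─┘ ┌─┘ │ ├─╴ │ ╵ ╶─┐ │
│ │↓│↱ ↑│   │ │   │     │ │
│ │ ╵ ╶─┤ ╶─┘ ╵ ╷ └─┬───┘ │
│ │↳ ↑  │       │   │     │
├─┴─────┤ ┌─────┼───┤ ┌───┤
│       │ │     │   │ │   │
│ ┌───╴ └─┤ ┌─┐ ╵ ╷ │ │ ╷ │
│ │       │ │ │   │ │ │ │ │
│ └───┬─╴ ╵ │ ├───┤ │ ╵ │ │
│     │     │ │   │ │   │ │
│ ╶─┐ ├───┬─┤ ╵ ╷ ╵ │ ╶─┤ │
│   │ │   │ │   │   │   │ │
├───┤ │ ╷ │ │ ┌─┴───┴───┤ │
│   │ │ │ │ │ │         │ │
│ ╷ ╵ └─┤ │ ╵ │ ┌─╴ ┌─┐ │ │
│ │     │ │   │ │   │ │ │ │
│ └─────┘ │ ╶─┴─┘ ┌─┘ ╵ ╵ │
│         │       │       │
└─────────┴───────┴───────┘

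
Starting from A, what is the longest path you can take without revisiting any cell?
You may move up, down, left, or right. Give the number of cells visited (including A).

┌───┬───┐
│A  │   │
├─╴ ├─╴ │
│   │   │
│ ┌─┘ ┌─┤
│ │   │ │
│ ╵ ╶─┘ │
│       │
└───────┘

Finding longest simple path using DFS:
Start: (0, 0)
Longest path visits 13 cells
Path: A → right → down → left → down → down → right → up → right → up → right → up → left

Solution:

┌───┬───┐
│A ↓│B ↰│
├─╴ ├─╴ │
│↓ ↲│↱ ↑│
│ ┌─┘ ┌─┤
│↓│↱ ↑│ │
│ ╵ ╶─┘ │
│↳ ↑    │
└───────┘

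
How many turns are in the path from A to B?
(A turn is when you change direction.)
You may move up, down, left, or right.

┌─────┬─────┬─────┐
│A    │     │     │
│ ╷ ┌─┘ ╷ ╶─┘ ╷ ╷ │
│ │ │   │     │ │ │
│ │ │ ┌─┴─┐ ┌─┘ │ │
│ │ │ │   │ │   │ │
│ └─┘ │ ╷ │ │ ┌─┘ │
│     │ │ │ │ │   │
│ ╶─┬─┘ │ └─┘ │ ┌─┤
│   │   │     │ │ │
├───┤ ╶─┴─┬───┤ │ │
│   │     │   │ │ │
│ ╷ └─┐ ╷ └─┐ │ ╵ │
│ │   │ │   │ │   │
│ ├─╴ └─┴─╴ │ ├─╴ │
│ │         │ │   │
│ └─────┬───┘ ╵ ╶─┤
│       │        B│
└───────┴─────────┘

Directions: down, down, down, right, right, up, up, right, up, right, down, right, right, up, right, right, down, down, down, left, down, down, down, right, down, left, down, right
Number of turns: 17

Solution:

┌─────┬─────┬─────┐
│A    │↱ ↓  │↱ → ↓│
│ ╷ ┌─┘ ╷ ╶─┘ ╷ ╷ │
│↓│ │↱ ↑│↳ → ↑│ │↓│
│ │ │ ┌─┴─┐ ┌─┘ │ │
│↓│ │↑│   │ │   │↓│
│ └─┘ │ ╷ │ │ ┌─┘ │
│↳ → ↑│ │ │ │ │↓ ↲│
│ ╶─┬─┘ │ └─┘ │ ┌─┤
│   │   │     │↓│ │
├───┤ ╶─┴─┬───┤ │ │
│   │     │   │↓│ │
│ ╷ └─┐ ╷ └─┐ │ ╵ │
│ │   │ │   │ │↳ ↓│
│ ├─╴ └─┴─╴ │ ├─╴ │
│ │         │ │↓ ↲│
│ └─────┬───┘ ╵ ╶─┤
│       │      ↳ B│
└───────┴─────────┘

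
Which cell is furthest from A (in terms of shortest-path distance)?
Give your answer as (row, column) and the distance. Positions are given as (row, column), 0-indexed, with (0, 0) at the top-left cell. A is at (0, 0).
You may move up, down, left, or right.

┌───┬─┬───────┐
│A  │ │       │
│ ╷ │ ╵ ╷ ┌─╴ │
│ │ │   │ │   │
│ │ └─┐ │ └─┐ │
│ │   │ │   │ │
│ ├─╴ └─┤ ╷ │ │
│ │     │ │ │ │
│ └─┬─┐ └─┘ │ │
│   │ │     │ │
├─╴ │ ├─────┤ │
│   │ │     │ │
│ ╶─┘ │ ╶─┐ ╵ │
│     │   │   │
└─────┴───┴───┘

Computing BFS distances from A to all cells:
Furthest cell: (6, 4)
Distance: 28 steps

Path from A to the furthest cell:

┌───┬─┬───────┐
│A ↓│ │  ↱ → ↓│
│ ╷ │ ╵ ╷ ┌─╴ │
│ │↓│   │↑│  ↓│
│ │ └─┐ │ └─┐ │
│ │↳ ↓│ │↑ ↰│↓│
│ ├─╴ └─┤ ╷ │ │
│ │  ↳ ↓│ │↑│↓│
│ └─┬─┐ └─┘ │ │
│   │ │↳ → ↑│↓│
├─╴ │ ├─────┤ │
│   │ │↓ ← ↰│↓│
│ ╶─┘ │ ╶─┐ ╵ │
│     │↳ B│↑ ↲│
└─────┴───┴───┘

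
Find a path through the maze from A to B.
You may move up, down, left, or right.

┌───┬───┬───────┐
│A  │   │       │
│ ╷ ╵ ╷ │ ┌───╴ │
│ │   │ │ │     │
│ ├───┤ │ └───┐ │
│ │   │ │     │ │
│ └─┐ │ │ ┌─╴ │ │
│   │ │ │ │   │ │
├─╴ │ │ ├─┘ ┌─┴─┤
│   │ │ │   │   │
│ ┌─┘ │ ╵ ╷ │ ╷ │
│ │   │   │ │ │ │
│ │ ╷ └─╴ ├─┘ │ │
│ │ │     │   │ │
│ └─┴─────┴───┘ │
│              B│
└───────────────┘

Finding the shortest path through the maze:
Path length: 16 steps
Directions: down → down → down → right → down → left → down → down → down → right → right → right → right → right → right → right

Solution:

┌───┬───┬───────┐
│A  │   │       │
│ ╷ ╵ ╷ │ ┌───╴ │
│↓│   │ │ │     │
│ ├───┤ │ └───┐ │
│↓│   │ │     │ │
│ └─┐ │ │ ┌─╴ │ │
│↳ ↓│ │ │ │   │ │
├─╴ │ │ ├─┘ ┌─┴─┤
│↓ ↲│ │ │   │   │
│ ┌─┘ │ ╵ ╷ │ ╷ │
│↓│   │   │ │ │ │
│ │ ╷ └─╴ ├─┘ │ │
│↓│ │     │   │ │
│ └─┴─────┴───┘ │
│↳ → → → → → → B│
└───────────────┘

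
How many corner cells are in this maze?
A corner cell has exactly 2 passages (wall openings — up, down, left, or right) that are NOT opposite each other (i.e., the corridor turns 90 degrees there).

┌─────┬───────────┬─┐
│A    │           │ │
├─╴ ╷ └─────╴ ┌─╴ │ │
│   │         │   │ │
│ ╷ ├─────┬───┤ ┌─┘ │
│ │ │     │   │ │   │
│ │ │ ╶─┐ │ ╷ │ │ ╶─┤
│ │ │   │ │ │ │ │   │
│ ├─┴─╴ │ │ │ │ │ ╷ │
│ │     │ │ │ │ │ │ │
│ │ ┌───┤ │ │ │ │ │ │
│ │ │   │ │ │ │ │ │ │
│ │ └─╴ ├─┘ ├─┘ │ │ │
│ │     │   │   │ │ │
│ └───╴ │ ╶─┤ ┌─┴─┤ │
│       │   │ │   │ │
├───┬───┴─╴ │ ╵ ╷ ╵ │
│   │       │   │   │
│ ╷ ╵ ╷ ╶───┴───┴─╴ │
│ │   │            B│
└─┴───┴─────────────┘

Counting corner cells (2 non-opposite passages):
Total corners: 41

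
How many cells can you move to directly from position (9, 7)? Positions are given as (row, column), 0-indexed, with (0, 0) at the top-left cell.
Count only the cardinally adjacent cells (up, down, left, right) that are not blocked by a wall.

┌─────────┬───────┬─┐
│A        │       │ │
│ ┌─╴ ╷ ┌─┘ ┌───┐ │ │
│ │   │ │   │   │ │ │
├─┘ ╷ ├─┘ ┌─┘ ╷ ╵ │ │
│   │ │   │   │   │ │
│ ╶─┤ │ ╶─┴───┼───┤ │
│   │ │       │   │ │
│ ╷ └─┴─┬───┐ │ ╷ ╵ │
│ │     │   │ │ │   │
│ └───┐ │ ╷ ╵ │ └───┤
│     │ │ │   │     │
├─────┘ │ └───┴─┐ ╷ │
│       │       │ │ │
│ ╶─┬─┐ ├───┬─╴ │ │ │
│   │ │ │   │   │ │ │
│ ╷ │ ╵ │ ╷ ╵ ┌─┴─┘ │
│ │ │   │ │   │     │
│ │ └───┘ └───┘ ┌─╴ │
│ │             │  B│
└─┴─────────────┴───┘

Checking passable neighbors of (9, 7):
Neighbors: (8, 7), (9, 6)
Count: 2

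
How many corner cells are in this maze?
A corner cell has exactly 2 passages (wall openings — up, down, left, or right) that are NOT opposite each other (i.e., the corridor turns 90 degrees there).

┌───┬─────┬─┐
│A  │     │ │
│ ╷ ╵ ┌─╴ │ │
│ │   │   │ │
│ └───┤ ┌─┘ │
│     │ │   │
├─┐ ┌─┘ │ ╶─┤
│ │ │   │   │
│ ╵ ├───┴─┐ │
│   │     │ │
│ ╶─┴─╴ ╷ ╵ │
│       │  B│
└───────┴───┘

Counting corner cells (2 non-opposite passages):
Total corners: 20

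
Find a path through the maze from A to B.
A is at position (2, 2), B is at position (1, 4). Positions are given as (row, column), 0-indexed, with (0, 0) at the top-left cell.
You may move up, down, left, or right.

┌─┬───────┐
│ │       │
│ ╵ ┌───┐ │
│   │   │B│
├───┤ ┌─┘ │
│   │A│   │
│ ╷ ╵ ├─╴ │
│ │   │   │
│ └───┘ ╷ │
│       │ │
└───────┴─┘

Finding the shortest path from (2, 2) to (1, 4):
Path length: 13 steps
Directions: down → left → up → left → down → down → right → right → right → up → right → up → up

Solution:

┌─┬───────┐
│ │       │
│ ╵ ┌───┐ │
│   │   │B│
├───┤ ┌─┘ │
│↓ ↰│A│  ↑│
│ ╷ ╵ ├─╴ │
│↓│↑ ↲│↱ ↑│
│ └───┘ ╷ │
│↳ → → ↑│ │
└───────┴─┘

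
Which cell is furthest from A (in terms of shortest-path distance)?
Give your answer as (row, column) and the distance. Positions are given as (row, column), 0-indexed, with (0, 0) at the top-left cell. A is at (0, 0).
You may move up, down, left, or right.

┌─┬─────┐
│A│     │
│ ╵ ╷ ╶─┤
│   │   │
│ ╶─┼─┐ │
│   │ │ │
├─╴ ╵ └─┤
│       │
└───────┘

Computing BFS distances from A to all cells:
Furthest cell: (2, 3)
Distance: 7 steps

Path from A to the furthest cell:

┌─┬─────┐
│A│↱ ↓  │
│ ╵ ╷ ╶─┤
│↳ ↑│↳ ↓│
│ ╶─┼─┐ │
│   │ │B│
├─╴ ╵ └─┤
│       │
└───────┘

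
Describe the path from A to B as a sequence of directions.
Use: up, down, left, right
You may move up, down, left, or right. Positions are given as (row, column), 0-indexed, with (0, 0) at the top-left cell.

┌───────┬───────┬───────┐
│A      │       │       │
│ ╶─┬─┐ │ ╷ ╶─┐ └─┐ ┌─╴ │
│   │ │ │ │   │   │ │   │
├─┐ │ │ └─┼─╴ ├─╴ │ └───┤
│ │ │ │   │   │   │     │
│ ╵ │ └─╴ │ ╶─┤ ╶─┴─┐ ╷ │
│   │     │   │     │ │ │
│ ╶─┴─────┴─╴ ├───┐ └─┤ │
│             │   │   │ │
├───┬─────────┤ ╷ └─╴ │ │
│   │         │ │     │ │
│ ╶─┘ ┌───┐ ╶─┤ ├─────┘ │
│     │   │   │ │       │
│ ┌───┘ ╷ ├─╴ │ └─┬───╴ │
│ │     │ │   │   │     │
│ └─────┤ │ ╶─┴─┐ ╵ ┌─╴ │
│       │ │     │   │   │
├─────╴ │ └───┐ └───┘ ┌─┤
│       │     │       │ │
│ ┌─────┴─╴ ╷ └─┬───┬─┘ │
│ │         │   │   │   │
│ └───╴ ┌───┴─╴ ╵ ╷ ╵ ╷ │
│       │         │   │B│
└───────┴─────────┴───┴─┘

Finding the path and converting it to directions:
Path through cells: (0,0) → (1,0) → (1,1) → (2,1) → (3,1) → (3,0) → (4,0) → (4,1) → (4,2) → (4,3) → (4,4) → (4,5) → (4,6) → (3,6) → (3,5) → (2,5) → (2,6) → (1,6) → (1,5) → (0,5) → (0,6) → (0,7) → (1,7) → (1,8) → (2,8) → (2,7) → (3,7) → (3,8) → (3,9) → (4,9) → (4,10) → (5,10) → (5,9) → (5,8) → (4,8) → (4,7) → (5,7) → (6,7) → (7,7) → (7,8) → (8,8) → (8,9) → (7,9) → (7,10) → (7,11) → (8,11) → (8,10) → (9,10) → (9,9) → (9,8) → (9,7) → (8,7) → (8,6) → (8,5) → (7,5) → (7,6) → (6,6) → (6,5) → (5,5) → (5,4) → (5,3) → (5,2) → (6,2) → (6,1) → (6,0) → (7,0) → (8,0) → (8,1) → (8,2) → (8,3) → (9,3) → (9,2) → (9,1) → (9,0) → (10,0) → (11,0) → (11,1) → (11,2) → (11,3) → (10,3) → (10,4) → (10,5) → (9,5) → (9,6) → (10,6) → (10,7) → (11,7) → (11,8) → (10,8) → (10,9) → (11,9) → (11,10) → (10,10) → (10,11) → (11,11)
Directions: down, right, down, down, left, down, right, right, right, right, right, right, up, left, up, right, up, left, up, right, right, down, right, down, left, down, right, right, down, right, down, left, left, up, left, down, down, down, right, down, right, up, right, right, down, left, down, left, left, left, up, left, left, up, right, up, left, up, left, left, left, down, left, left, down, down, right, right, right, down, left, left, left, down, down, right, right, right, up, right, right, up, right, down, right, down, right, up, right, down, right, up, right, down

Solution:

┌───────┬───────┬───────┐
│A      │  ↱ → ↓│       │
│ ╶─┬─┐ │ ╷ ╶─┐ └─┐ ┌─╴ │
│↳ ↓│ │ │ │↑ ↰│↳ ↓│ │   │
├─┐ │ │ └─┼─╴ ├─╴ │ └───┤
│ │↓│ │   │↱ ↑│↓ ↲│     │
│ ╵ │ └─╴ │ ╶─┤ ╶─┴─┐ ╷ │
│↓ ↲│     │↑ ↰│↳ → ↓│ │ │
│ ╶─┴─────┴─╴ ├───┐ └─┤ │
│↳ → → → → → ↑│↓ ↰│↳ ↓│ │
├───┬─────────┤ ╷ └─╴ │ │
│   │↓ ← ← ↰  │↓│↑ ← ↲│ │
│ ╶─┘ ┌───┐ ╶─┤ ├─────┘ │
│↓ ← ↲│   │↑ ↰│↓│       │
│ ┌───┘ ╷ ├─╴ │ └─┬───╴ │
│↓│     │ │↱ ↑│↳ ↓│↱ → ↓│
│ └─────┤ │ ╶─┴─┐ ╵ ┌─╴ │
│↳ → → ↓│ │↑ ← ↰│↳ ↑│↓ ↲│
├─────╴ │ └───┐ └───┘ ┌─┤
│↓ ← ← ↲│  ↱ ↓│↑ ← ← ↲│ │
│ ┌─────┴─╴ ╷ └─┬───┬─┘ │
│↓│    ↱ → ↑│↳ ↓│↱ ↓│↱ ↓│
│ └───╴ ┌───┴─╴ ╵ ╷ ╵ ╷ │
│↳ → → ↑│      ↳ ↑│↳ ↑│B│
└───────┴─────────┴───┴─┘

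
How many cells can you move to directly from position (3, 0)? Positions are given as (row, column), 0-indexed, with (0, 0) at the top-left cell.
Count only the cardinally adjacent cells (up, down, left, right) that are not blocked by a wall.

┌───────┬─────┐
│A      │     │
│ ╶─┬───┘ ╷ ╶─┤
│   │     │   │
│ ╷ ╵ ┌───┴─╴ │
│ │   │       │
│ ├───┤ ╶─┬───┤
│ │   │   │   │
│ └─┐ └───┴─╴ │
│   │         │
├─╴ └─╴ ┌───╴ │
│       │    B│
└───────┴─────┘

Checking passable neighbors of (3, 0):
Neighbors: (2, 0), (4, 0)
Count: 2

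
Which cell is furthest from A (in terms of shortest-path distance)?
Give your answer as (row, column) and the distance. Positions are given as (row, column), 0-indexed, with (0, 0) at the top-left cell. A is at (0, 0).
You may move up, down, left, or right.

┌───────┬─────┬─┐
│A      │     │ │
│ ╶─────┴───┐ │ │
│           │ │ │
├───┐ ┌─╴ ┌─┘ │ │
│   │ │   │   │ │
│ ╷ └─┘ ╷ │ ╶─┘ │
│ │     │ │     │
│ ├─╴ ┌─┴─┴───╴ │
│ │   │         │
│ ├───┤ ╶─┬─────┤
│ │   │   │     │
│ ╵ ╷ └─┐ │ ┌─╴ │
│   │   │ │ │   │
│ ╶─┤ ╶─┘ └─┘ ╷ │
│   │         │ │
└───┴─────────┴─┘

Computing BFS distances from A to all cells:
Furthest cell: (0, 4)
Distance: 40 steps

Path from A to the furthest cell:

┌───────┬─────┬─┐
│A      │B ← ↰│ │
│ ╶─────┴───┐ │ │
│↳ → → → ↓  │↑│ │
├───┐ ┌─╴ ┌─┘ │ │
│↓ ↰│ │↓ ↲│↱ ↑│ │
│ ╷ └─┘ ╷ │ ╶─┘ │
│↓│↑ ← ↲│ │↑ ← ↰│
│ ├─╴ ┌─┴─┴───╴ │
│↓│   │↱ → → → ↑│
│ ├───┤ ╶─┬─────┤
│↓│↱ ↓│↑ ↰│     │
│ ╵ ╷ └─┐ │ ┌─╴ │
│↳ ↑│↓  │↑│ │   │
│ ╶─┤ ╶─┘ └─┘ ╷ │
│   │↳ → ↑    │ │
└───┴─────────┴─┘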